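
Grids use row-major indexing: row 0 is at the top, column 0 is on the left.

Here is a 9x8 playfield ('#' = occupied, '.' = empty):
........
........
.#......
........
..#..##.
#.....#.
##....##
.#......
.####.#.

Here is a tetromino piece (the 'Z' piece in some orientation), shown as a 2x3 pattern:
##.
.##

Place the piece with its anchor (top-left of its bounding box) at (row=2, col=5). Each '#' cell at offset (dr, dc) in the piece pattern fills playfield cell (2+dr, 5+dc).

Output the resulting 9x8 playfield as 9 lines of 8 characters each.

Answer: ........
........
.#...##.
......##
..#..##.
#.....#.
##....##
.#......
.####.#.

Derivation:
Fill (2+0,5+0) = (2,5)
Fill (2+0,5+1) = (2,6)
Fill (2+1,5+1) = (3,6)
Fill (2+1,5+2) = (3,7)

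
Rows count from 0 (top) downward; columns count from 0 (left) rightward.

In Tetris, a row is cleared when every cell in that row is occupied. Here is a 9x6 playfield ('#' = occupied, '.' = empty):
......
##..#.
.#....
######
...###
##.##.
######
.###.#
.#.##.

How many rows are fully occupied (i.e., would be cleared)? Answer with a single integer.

Check each row:
  row 0: 6 empty cells -> not full
  row 1: 3 empty cells -> not full
  row 2: 5 empty cells -> not full
  row 3: 0 empty cells -> FULL (clear)
  row 4: 3 empty cells -> not full
  row 5: 2 empty cells -> not full
  row 6: 0 empty cells -> FULL (clear)
  row 7: 2 empty cells -> not full
  row 8: 3 empty cells -> not full
Total rows cleared: 2

Answer: 2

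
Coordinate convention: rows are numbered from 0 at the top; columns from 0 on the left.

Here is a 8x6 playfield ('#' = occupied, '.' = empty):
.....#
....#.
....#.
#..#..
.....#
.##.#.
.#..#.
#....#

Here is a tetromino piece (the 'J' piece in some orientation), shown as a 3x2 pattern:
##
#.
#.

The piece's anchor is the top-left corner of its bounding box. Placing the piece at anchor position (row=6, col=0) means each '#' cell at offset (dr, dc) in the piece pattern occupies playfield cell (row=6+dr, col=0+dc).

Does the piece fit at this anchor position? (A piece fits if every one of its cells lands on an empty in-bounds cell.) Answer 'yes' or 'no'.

Answer: no

Derivation:
Check each piece cell at anchor (6, 0):
  offset (0,0) -> (6,0): empty -> OK
  offset (0,1) -> (6,1): occupied ('#') -> FAIL
  offset (1,0) -> (7,0): occupied ('#') -> FAIL
  offset (2,0) -> (8,0): out of bounds -> FAIL
All cells valid: no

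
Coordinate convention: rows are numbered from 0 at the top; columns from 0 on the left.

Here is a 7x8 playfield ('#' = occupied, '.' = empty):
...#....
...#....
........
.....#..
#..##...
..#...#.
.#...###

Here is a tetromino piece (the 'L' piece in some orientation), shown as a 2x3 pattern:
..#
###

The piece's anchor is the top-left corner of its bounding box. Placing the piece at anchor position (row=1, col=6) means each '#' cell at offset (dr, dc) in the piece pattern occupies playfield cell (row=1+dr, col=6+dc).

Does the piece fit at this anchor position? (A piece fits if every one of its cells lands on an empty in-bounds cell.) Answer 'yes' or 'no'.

Check each piece cell at anchor (1, 6):
  offset (0,2) -> (1,8): out of bounds -> FAIL
  offset (1,0) -> (2,6): empty -> OK
  offset (1,1) -> (2,7): empty -> OK
  offset (1,2) -> (2,8): out of bounds -> FAIL
All cells valid: no

Answer: no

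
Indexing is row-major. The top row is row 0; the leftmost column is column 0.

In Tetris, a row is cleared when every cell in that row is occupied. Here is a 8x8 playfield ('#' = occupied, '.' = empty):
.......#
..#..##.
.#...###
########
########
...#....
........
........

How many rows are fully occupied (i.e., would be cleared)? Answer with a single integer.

Answer: 2

Derivation:
Check each row:
  row 0: 7 empty cells -> not full
  row 1: 5 empty cells -> not full
  row 2: 4 empty cells -> not full
  row 3: 0 empty cells -> FULL (clear)
  row 4: 0 empty cells -> FULL (clear)
  row 5: 7 empty cells -> not full
  row 6: 8 empty cells -> not full
  row 7: 8 empty cells -> not full
Total rows cleared: 2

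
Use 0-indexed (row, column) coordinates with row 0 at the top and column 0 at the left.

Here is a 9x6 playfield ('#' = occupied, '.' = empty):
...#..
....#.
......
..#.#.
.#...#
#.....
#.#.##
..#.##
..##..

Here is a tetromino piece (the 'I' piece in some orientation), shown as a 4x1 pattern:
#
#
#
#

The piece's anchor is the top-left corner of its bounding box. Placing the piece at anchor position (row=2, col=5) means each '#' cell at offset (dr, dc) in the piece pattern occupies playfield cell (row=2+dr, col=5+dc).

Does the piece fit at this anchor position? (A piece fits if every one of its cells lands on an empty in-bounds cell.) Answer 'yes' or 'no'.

Check each piece cell at anchor (2, 5):
  offset (0,0) -> (2,5): empty -> OK
  offset (1,0) -> (3,5): empty -> OK
  offset (2,0) -> (4,5): occupied ('#') -> FAIL
  offset (3,0) -> (5,5): empty -> OK
All cells valid: no

Answer: no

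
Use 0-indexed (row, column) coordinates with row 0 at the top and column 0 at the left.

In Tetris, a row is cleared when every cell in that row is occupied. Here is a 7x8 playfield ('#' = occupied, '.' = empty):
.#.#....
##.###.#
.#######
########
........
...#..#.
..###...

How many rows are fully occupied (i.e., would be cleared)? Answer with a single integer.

Check each row:
  row 0: 6 empty cells -> not full
  row 1: 2 empty cells -> not full
  row 2: 1 empty cell -> not full
  row 3: 0 empty cells -> FULL (clear)
  row 4: 8 empty cells -> not full
  row 5: 6 empty cells -> not full
  row 6: 5 empty cells -> not full
Total rows cleared: 1

Answer: 1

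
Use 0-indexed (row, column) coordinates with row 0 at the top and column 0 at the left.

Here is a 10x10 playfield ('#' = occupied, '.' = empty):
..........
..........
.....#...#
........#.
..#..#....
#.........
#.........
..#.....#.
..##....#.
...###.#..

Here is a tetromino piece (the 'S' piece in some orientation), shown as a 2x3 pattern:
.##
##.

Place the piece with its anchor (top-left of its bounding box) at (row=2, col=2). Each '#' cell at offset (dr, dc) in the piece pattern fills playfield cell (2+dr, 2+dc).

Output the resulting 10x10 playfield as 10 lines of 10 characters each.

Fill (2+0,2+1) = (2,3)
Fill (2+0,2+2) = (2,4)
Fill (2+1,2+0) = (3,2)
Fill (2+1,2+1) = (3,3)

Answer: ..........
..........
...###...#
..##....#.
..#..#....
#.........
#.........
..#.....#.
..##....#.
...###.#..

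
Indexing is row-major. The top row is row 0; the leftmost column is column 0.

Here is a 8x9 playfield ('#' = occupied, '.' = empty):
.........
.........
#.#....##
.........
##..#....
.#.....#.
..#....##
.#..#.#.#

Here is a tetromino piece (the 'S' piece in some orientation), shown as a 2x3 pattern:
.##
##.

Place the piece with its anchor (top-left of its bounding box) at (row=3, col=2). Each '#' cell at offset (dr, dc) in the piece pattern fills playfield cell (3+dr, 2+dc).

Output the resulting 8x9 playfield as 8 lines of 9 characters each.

Answer: .........
.........
#.#....##
...##....
#####....
.#.....#.
..#....##
.#..#.#.#

Derivation:
Fill (3+0,2+1) = (3,3)
Fill (3+0,2+2) = (3,4)
Fill (3+1,2+0) = (4,2)
Fill (3+1,2+1) = (4,3)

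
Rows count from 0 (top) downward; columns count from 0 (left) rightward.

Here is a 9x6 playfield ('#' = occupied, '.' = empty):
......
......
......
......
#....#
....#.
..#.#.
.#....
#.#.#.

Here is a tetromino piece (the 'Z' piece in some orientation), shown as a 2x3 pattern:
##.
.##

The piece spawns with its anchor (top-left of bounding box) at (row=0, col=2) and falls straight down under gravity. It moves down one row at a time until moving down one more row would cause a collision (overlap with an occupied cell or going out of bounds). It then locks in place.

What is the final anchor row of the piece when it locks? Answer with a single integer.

Answer: 3

Derivation:
Spawn at (row=0, col=2). Try each row:
  row 0: fits
  row 1: fits
  row 2: fits
  row 3: fits
  row 4: blocked -> lock at row 3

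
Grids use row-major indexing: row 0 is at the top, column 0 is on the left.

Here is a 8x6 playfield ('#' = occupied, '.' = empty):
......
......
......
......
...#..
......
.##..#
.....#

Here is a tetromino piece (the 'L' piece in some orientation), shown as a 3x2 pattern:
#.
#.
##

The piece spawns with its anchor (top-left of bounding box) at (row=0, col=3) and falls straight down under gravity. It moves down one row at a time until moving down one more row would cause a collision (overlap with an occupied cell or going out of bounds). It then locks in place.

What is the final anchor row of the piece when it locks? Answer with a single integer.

Spawn at (row=0, col=3). Try each row:
  row 0: fits
  row 1: fits
  row 2: blocked -> lock at row 1

Answer: 1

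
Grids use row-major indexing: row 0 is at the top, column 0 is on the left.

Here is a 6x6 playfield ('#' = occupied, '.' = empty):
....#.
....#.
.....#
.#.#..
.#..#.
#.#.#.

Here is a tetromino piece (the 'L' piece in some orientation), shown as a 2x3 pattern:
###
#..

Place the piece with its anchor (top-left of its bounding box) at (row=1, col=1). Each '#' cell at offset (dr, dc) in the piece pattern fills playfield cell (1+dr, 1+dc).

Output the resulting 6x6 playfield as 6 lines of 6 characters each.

Fill (1+0,1+0) = (1,1)
Fill (1+0,1+1) = (1,2)
Fill (1+0,1+2) = (1,3)
Fill (1+1,1+0) = (2,1)

Answer: ....#.
.####.
.#...#
.#.#..
.#..#.
#.#.#.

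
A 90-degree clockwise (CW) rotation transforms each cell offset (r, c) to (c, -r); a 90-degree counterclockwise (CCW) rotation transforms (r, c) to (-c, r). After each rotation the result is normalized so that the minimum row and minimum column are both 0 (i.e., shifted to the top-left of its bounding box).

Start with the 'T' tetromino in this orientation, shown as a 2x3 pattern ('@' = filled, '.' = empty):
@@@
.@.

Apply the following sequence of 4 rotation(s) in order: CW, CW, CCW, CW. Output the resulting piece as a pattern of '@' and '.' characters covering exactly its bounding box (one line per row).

Start:
@@@
.@.
After rotation 1 (CW):
.@
@@
.@
After rotation 2 (CW):
.@.
@@@
After rotation 3 (CCW):
.@
@@
.@
After rotation 4 (CW):
.@.
@@@

Answer: .@.
@@@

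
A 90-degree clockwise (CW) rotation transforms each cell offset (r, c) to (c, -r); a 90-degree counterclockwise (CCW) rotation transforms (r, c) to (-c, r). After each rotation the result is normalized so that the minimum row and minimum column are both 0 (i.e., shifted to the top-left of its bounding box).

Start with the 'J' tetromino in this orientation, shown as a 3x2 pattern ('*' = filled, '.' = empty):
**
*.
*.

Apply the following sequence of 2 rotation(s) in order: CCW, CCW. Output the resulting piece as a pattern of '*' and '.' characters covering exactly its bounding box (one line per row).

Start:
**
*.
*.
After rotation 1 (CCW):
*..
***
After rotation 2 (CCW):
.*
.*
**

Answer: .*
.*
**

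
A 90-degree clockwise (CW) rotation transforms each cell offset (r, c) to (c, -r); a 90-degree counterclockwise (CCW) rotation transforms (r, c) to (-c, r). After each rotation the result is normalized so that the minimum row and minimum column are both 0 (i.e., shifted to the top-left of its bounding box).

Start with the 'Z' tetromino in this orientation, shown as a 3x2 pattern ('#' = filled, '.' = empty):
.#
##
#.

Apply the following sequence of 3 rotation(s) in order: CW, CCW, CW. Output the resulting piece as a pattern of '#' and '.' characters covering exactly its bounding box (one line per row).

Start:
.#
##
#.
After rotation 1 (CW):
##.
.##
After rotation 2 (CCW):
.#
##
#.
After rotation 3 (CW):
##.
.##

Answer: ##.
.##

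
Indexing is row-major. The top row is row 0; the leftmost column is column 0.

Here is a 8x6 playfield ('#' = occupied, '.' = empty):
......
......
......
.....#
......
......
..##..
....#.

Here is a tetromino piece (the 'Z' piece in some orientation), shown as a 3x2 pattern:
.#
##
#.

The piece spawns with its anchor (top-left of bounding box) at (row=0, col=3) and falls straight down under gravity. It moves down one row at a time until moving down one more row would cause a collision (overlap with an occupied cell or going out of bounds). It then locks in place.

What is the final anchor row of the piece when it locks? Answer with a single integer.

Answer: 3

Derivation:
Spawn at (row=0, col=3). Try each row:
  row 0: fits
  row 1: fits
  row 2: fits
  row 3: fits
  row 4: blocked -> lock at row 3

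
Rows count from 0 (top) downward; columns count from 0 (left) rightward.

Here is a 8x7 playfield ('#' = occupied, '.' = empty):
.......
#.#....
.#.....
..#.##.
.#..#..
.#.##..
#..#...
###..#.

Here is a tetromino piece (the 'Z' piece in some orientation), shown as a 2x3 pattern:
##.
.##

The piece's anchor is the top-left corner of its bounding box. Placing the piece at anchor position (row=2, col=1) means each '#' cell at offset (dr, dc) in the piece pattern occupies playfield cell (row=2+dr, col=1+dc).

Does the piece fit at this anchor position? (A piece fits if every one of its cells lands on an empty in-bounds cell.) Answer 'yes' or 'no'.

Check each piece cell at anchor (2, 1):
  offset (0,0) -> (2,1): occupied ('#') -> FAIL
  offset (0,1) -> (2,2): empty -> OK
  offset (1,1) -> (3,2): occupied ('#') -> FAIL
  offset (1,2) -> (3,3): empty -> OK
All cells valid: no

Answer: no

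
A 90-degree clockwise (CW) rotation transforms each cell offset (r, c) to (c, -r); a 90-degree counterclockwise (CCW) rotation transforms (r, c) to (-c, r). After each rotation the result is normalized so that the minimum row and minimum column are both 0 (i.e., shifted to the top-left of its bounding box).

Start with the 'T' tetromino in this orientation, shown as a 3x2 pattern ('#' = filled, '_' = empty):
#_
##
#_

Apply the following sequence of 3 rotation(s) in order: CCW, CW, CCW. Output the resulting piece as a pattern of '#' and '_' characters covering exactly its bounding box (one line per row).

Start:
#_
##
#_
After rotation 1 (CCW):
_#_
###
After rotation 2 (CW):
#_
##
#_
After rotation 3 (CCW):
_#_
###

Answer: _#_
###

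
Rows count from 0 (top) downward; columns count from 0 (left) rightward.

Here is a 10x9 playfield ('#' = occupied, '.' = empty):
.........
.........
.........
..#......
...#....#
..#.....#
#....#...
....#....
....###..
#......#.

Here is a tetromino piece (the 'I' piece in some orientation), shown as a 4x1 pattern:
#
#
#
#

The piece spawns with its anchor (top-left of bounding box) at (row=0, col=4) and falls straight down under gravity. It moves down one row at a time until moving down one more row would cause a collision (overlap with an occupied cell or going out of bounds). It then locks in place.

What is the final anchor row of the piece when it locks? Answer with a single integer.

Answer: 3

Derivation:
Spawn at (row=0, col=4). Try each row:
  row 0: fits
  row 1: fits
  row 2: fits
  row 3: fits
  row 4: blocked -> lock at row 3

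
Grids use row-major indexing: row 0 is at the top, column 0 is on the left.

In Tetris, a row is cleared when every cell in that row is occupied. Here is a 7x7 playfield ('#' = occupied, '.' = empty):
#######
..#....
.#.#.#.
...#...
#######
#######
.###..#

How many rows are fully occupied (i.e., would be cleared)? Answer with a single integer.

Answer: 3

Derivation:
Check each row:
  row 0: 0 empty cells -> FULL (clear)
  row 1: 6 empty cells -> not full
  row 2: 4 empty cells -> not full
  row 3: 6 empty cells -> not full
  row 4: 0 empty cells -> FULL (clear)
  row 5: 0 empty cells -> FULL (clear)
  row 6: 3 empty cells -> not full
Total rows cleared: 3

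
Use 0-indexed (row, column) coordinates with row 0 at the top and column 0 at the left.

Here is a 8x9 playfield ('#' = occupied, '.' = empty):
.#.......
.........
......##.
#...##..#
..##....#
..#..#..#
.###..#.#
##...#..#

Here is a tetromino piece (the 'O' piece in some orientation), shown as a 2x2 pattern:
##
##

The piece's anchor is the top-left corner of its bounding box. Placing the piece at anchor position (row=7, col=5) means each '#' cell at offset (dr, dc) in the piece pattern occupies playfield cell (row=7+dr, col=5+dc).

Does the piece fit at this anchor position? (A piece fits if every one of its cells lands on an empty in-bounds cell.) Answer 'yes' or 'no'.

Check each piece cell at anchor (7, 5):
  offset (0,0) -> (7,5): occupied ('#') -> FAIL
  offset (0,1) -> (7,6): empty -> OK
  offset (1,0) -> (8,5): out of bounds -> FAIL
  offset (1,1) -> (8,6): out of bounds -> FAIL
All cells valid: no

Answer: no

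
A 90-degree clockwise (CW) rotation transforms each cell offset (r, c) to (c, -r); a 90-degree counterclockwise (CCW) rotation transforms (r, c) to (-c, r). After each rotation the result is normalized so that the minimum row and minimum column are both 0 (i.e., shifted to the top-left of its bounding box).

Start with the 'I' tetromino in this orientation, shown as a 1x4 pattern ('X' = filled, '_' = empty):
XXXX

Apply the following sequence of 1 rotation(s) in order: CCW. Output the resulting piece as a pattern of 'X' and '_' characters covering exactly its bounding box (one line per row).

Start:
XXXX
After rotation 1 (CCW):
X
X
X
X

Answer: X
X
X
X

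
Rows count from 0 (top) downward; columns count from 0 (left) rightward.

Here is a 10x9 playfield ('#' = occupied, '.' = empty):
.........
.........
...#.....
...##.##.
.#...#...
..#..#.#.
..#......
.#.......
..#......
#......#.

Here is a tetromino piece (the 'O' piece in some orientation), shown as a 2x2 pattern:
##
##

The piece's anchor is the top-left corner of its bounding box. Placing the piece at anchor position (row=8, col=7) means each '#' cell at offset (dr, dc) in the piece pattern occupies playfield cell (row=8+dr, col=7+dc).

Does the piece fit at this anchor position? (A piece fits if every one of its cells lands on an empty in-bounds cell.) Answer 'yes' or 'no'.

Check each piece cell at anchor (8, 7):
  offset (0,0) -> (8,7): empty -> OK
  offset (0,1) -> (8,8): empty -> OK
  offset (1,0) -> (9,7): occupied ('#') -> FAIL
  offset (1,1) -> (9,8): empty -> OK
All cells valid: no

Answer: no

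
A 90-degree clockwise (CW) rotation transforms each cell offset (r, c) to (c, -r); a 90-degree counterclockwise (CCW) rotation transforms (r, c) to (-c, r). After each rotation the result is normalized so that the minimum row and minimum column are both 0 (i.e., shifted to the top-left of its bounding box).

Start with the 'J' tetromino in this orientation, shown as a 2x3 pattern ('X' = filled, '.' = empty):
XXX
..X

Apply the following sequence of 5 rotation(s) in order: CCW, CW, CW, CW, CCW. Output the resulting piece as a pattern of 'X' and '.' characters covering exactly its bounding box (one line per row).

Answer: .X
.X
XX

Derivation:
Start:
XXX
..X
After rotation 1 (CCW):
XX
X.
X.
After rotation 2 (CW):
XXX
..X
After rotation 3 (CW):
.X
.X
XX
After rotation 4 (CW):
X..
XXX
After rotation 5 (CCW):
.X
.X
XX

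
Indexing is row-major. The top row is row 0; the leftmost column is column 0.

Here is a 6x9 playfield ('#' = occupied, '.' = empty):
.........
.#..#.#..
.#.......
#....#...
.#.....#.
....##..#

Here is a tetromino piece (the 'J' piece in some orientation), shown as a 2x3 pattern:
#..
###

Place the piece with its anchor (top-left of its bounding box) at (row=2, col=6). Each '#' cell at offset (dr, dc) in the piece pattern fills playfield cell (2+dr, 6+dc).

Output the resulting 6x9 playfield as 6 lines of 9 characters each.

Fill (2+0,6+0) = (2,6)
Fill (2+1,6+0) = (3,6)
Fill (2+1,6+1) = (3,7)
Fill (2+1,6+2) = (3,8)

Answer: .........
.#..#.#..
.#....#..
#....####
.#.....#.
....##..#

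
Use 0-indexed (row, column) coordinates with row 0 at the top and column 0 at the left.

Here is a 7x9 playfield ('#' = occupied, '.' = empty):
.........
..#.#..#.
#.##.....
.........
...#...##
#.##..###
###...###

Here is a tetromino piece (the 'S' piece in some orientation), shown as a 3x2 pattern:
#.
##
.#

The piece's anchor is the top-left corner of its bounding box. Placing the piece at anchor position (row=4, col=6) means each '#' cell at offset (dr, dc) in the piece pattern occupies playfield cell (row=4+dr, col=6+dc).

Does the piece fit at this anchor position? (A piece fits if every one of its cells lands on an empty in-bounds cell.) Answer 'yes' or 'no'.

Check each piece cell at anchor (4, 6):
  offset (0,0) -> (4,6): empty -> OK
  offset (1,0) -> (5,6): occupied ('#') -> FAIL
  offset (1,1) -> (5,7): occupied ('#') -> FAIL
  offset (2,1) -> (6,7): occupied ('#') -> FAIL
All cells valid: no

Answer: no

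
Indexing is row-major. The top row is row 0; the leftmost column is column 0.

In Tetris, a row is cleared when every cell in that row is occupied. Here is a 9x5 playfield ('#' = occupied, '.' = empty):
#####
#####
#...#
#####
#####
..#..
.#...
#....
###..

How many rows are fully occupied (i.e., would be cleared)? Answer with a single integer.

Answer: 4

Derivation:
Check each row:
  row 0: 0 empty cells -> FULL (clear)
  row 1: 0 empty cells -> FULL (clear)
  row 2: 3 empty cells -> not full
  row 3: 0 empty cells -> FULL (clear)
  row 4: 0 empty cells -> FULL (clear)
  row 5: 4 empty cells -> not full
  row 6: 4 empty cells -> not full
  row 7: 4 empty cells -> not full
  row 8: 2 empty cells -> not full
Total rows cleared: 4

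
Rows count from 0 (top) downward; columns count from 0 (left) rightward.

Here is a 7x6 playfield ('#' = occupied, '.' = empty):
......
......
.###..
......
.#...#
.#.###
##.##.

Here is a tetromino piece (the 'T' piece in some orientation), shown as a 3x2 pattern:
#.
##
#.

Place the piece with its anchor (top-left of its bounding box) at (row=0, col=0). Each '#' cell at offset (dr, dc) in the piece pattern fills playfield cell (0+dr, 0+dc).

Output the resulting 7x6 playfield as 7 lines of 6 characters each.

Fill (0+0,0+0) = (0,0)
Fill (0+1,0+0) = (1,0)
Fill (0+1,0+1) = (1,1)
Fill (0+2,0+0) = (2,0)

Answer: #.....
##....
####..
......
.#...#
.#.###
##.##.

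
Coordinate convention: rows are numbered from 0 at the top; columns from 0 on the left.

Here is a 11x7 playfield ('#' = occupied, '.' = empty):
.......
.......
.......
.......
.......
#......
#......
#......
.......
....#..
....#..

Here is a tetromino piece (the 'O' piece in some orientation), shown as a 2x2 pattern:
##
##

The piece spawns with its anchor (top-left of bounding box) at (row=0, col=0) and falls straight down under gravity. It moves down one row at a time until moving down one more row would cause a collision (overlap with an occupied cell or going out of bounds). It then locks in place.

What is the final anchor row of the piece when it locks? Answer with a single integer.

Spawn at (row=0, col=0). Try each row:
  row 0: fits
  row 1: fits
  row 2: fits
  row 3: fits
  row 4: blocked -> lock at row 3

Answer: 3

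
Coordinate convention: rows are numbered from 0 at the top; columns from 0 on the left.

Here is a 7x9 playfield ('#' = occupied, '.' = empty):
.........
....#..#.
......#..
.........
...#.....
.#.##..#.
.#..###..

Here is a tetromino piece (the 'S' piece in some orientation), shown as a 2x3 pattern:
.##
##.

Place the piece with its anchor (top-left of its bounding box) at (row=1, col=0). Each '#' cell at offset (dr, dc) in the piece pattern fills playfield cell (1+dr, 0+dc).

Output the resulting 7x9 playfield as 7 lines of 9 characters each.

Fill (1+0,0+1) = (1,1)
Fill (1+0,0+2) = (1,2)
Fill (1+1,0+0) = (2,0)
Fill (1+1,0+1) = (2,1)

Answer: .........
.##.#..#.
##....#..
.........
...#.....
.#.##..#.
.#..###..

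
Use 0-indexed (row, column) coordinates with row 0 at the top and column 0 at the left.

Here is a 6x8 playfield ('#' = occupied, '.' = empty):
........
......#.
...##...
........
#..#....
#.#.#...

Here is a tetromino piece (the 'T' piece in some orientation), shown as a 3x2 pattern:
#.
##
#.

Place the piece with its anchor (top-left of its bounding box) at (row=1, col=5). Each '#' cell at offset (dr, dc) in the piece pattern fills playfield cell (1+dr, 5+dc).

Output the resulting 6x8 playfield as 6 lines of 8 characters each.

Answer: ........
.....##.
...####.
.....#..
#..#....
#.#.#...

Derivation:
Fill (1+0,5+0) = (1,5)
Fill (1+1,5+0) = (2,5)
Fill (1+1,5+1) = (2,6)
Fill (1+2,5+0) = (3,5)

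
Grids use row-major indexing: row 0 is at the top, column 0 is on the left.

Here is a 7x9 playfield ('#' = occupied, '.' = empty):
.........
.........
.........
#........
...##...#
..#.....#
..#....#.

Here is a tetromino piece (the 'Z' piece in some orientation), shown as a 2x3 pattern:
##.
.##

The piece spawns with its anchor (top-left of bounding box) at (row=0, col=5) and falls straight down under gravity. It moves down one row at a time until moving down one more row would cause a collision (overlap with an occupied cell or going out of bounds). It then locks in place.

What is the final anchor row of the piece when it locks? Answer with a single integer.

Spawn at (row=0, col=5). Try each row:
  row 0: fits
  row 1: fits
  row 2: fits
  row 3: fits
  row 4: fits
  row 5: blocked -> lock at row 4

Answer: 4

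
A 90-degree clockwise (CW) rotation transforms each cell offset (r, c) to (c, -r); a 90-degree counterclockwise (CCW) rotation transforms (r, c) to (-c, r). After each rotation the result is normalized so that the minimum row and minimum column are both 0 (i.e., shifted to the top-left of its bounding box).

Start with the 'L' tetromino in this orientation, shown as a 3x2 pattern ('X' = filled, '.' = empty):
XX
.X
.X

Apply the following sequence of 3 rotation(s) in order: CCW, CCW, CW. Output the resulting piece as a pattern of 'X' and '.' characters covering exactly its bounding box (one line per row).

Answer: XXX
X..

Derivation:
Start:
XX
.X
.X
After rotation 1 (CCW):
XXX
X..
After rotation 2 (CCW):
X.
X.
XX
After rotation 3 (CW):
XXX
X..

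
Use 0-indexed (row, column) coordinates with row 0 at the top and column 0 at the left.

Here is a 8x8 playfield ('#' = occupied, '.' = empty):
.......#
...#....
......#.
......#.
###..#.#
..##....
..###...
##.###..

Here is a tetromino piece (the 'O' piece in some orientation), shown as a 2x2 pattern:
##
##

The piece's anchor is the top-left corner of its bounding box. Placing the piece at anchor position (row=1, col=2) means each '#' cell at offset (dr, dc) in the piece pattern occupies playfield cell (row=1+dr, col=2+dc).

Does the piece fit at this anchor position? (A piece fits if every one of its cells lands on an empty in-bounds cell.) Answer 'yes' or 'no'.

Answer: no

Derivation:
Check each piece cell at anchor (1, 2):
  offset (0,0) -> (1,2): empty -> OK
  offset (0,1) -> (1,3): occupied ('#') -> FAIL
  offset (1,0) -> (2,2): empty -> OK
  offset (1,1) -> (2,3): empty -> OK
All cells valid: no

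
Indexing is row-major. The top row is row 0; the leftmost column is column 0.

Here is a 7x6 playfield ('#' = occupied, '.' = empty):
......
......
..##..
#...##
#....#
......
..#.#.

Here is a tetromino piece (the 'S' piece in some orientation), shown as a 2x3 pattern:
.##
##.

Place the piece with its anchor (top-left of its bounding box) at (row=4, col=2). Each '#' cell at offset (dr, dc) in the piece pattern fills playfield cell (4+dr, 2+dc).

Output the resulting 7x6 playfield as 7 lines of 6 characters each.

Fill (4+0,2+1) = (4,3)
Fill (4+0,2+2) = (4,4)
Fill (4+1,2+0) = (5,2)
Fill (4+1,2+1) = (5,3)

Answer: ......
......
..##..
#...##
#..###
..##..
..#.#.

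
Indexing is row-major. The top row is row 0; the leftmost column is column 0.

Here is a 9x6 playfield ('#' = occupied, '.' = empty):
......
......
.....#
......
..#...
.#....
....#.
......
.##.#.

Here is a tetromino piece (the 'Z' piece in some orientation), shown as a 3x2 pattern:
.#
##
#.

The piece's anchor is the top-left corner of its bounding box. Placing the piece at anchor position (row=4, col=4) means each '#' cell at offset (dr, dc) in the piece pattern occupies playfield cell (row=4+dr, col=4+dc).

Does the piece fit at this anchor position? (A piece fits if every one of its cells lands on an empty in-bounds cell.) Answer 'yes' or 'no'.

Answer: no

Derivation:
Check each piece cell at anchor (4, 4):
  offset (0,1) -> (4,5): empty -> OK
  offset (1,0) -> (5,4): empty -> OK
  offset (1,1) -> (5,5): empty -> OK
  offset (2,0) -> (6,4): occupied ('#') -> FAIL
All cells valid: no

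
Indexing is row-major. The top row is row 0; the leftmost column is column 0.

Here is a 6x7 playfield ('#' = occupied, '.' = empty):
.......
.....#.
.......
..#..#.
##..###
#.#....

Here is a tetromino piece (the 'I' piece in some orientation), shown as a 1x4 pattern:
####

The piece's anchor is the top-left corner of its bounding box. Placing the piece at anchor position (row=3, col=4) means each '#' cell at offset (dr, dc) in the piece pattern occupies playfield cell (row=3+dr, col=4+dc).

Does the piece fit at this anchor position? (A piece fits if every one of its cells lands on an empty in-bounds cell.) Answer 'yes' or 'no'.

Answer: no

Derivation:
Check each piece cell at anchor (3, 4):
  offset (0,0) -> (3,4): empty -> OK
  offset (0,1) -> (3,5): occupied ('#') -> FAIL
  offset (0,2) -> (3,6): empty -> OK
  offset (0,3) -> (3,7): out of bounds -> FAIL
All cells valid: no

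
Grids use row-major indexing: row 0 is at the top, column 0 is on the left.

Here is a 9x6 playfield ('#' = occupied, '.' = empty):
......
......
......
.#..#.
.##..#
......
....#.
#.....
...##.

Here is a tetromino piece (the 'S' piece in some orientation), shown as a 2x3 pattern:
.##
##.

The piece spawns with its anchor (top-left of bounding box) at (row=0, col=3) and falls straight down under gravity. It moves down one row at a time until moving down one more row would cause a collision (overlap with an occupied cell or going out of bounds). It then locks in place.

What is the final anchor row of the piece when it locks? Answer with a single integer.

Spawn at (row=0, col=3). Try each row:
  row 0: fits
  row 1: fits
  row 2: blocked -> lock at row 1

Answer: 1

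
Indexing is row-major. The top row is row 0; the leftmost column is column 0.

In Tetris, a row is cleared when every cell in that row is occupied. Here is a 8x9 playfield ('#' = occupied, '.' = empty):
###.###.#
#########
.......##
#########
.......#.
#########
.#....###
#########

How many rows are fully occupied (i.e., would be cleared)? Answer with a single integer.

Check each row:
  row 0: 2 empty cells -> not full
  row 1: 0 empty cells -> FULL (clear)
  row 2: 7 empty cells -> not full
  row 3: 0 empty cells -> FULL (clear)
  row 4: 8 empty cells -> not full
  row 5: 0 empty cells -> FULL (clear)
  row 6: 5 empty cells -> not full
  row 7: 0 empty cells -> FULL (clear)
Total rows cleared: 4

Answer: 4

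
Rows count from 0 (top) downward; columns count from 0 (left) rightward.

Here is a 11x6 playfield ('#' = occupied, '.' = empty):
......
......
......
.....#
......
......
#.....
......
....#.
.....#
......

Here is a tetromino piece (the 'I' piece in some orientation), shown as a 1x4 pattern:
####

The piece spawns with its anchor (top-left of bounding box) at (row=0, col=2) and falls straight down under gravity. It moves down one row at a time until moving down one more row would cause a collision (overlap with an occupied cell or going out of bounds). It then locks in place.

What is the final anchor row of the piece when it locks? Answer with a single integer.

Answer: 2

Derivation:
Spawn at (row=0, col=2). Try each row:
  row 0: fits
  row 1: fits
  row 2: fits
  row 3: blocked -> lock at row 2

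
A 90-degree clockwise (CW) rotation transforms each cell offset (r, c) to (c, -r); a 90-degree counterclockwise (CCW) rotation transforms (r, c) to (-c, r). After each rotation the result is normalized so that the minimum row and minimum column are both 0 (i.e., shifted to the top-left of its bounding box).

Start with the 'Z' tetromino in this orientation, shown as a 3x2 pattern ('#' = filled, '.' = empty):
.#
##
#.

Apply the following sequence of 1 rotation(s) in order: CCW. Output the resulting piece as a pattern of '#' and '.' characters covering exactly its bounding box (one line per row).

Start:
.#
##
#.
After rotation 1 (CCW):
##.
.##

Answer: ##.
.##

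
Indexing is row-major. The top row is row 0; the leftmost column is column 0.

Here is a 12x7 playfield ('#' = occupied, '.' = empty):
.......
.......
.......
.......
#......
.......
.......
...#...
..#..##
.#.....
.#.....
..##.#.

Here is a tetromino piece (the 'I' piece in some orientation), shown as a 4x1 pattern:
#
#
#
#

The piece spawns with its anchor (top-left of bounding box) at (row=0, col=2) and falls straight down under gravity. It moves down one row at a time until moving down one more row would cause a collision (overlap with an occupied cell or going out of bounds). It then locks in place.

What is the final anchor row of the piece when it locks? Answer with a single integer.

Answer: 4

Derivation:
Spawn at (row=0, col=2). Try each row:
  row 0: fits
  row 1: fits
  row 2: fits
  row 3: fits
  row 4: fits
  row 5: blocked -> lock at row 4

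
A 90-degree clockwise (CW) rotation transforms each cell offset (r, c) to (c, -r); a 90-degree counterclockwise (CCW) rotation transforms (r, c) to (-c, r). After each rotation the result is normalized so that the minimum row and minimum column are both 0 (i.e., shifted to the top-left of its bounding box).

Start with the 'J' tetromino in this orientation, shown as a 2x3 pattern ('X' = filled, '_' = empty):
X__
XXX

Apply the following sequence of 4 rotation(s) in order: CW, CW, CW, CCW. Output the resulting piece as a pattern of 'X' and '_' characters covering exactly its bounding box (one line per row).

Answer: XXX
__X

Derivation:
Start:
X__
XXX
After rotation 1 (CW):
XX
X_
X_
After rotation 2 (CW):
XXX
__X
After rotation 3 (CW):
_X
_X
XX
After rotation 4 (CCW):
XXX
__X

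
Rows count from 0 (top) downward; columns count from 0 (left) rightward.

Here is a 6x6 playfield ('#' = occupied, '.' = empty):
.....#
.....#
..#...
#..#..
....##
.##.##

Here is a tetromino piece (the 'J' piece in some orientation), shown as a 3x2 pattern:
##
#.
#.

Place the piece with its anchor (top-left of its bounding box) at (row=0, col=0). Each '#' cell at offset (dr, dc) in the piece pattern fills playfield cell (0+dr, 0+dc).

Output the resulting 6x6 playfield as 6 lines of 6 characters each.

Answer: ##...#
#....#
#.#...
#..#..
....##
.##.##

Derivation:
Fill (0+0,0+0) = (0,0)
Fill (0+0,0+1) = (0,1)
Fill (0+1,0+0) = (1,0)
Fill (0+2,0+0) = (2,0)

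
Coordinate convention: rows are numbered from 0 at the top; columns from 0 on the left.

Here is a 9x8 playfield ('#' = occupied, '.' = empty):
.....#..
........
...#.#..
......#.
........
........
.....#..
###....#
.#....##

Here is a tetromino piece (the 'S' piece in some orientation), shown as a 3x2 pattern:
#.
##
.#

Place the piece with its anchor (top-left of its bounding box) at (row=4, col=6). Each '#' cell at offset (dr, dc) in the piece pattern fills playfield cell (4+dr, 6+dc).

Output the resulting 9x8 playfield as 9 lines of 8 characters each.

Answer: .....#..
........
...#.#..
......#.
......#.
......##
.....#.#
###....#
.#....##

Derivation:
Fill (4+0,6+0) = (4,6)
Fill (4+1,6+0) = (5,6)
Fill (4+1,6+1) = (5,7)
Fill (4+2,6+1) = (6,7)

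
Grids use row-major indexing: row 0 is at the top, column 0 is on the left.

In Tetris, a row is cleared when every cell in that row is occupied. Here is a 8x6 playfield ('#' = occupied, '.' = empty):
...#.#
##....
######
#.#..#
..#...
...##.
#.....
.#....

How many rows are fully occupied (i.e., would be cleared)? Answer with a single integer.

Answer: 1

Derivation:
Check each row:
  row 0: 4 empty cells -> not full
  row 1: 4 empty cells -> not full
  row 2: 0 empty cells -> FULL (clear)
  row 3: 3 empty cells -> not full
  row 4: 5 empty cells -> not full
  row 5: 4 empty cells -> not full
  row 6: 5 empty cells -> not full
  row 7: 5 empty cells -> not full
Total rows cleared: 1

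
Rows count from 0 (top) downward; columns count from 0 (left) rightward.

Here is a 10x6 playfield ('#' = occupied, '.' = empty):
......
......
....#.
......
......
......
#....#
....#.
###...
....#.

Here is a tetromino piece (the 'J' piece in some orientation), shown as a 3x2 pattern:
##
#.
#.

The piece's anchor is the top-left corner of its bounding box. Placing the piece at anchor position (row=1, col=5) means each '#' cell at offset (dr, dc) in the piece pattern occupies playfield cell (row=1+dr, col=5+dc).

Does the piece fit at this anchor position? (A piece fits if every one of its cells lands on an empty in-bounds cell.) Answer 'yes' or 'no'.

Answer: no

Derivation:
Check each piece cell at anchor (1, 5):
  offset (0,0) -> (1,5): empty -> OK
  offset (0,1) -> (1,6): out of bounds -> FAIL
  offset (1,0) -> (2,5): empty -> OK
  offset (2,0) -> (3,5): empty -> OK
All cells valid: no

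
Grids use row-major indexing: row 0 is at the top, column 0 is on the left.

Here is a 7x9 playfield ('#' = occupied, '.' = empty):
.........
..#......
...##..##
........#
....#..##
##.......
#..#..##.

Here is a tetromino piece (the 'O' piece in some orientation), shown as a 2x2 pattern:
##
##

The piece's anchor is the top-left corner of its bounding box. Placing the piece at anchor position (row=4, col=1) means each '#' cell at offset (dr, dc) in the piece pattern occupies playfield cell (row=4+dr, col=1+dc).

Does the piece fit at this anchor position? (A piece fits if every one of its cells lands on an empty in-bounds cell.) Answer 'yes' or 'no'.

Answer: no

Derivation:
Check each piece cell at anchor (4, 1):
  offset (0,0) -> (4,1): empty -> OK
  offset (0,1) -> (4,2): empty -> OK
  offset (1,0) -> (5,1): occupied ('#') -> FAIL
  offset (1,1) -> (5,2): empty -> OK
All cells valid: no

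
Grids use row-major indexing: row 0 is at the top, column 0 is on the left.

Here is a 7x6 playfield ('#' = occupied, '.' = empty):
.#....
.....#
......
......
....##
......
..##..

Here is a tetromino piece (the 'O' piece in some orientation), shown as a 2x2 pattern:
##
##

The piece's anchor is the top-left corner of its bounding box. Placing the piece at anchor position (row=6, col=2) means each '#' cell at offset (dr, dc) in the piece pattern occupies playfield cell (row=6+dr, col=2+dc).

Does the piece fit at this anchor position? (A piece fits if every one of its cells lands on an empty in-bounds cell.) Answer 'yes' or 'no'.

Check each piece cell at anchor (6, 2):
  offset (0,0) -> (6,2): occupied ('#') -> FAIL
  offset (0,1) -> (6,3): occupied ('#') -> FAIL
  offset (1,0) -> (7,2): out of bounds -> FAIL
  offset (1,1) -> (7,3): out of bounds -> FAIL
All cells valid: no

Answer: no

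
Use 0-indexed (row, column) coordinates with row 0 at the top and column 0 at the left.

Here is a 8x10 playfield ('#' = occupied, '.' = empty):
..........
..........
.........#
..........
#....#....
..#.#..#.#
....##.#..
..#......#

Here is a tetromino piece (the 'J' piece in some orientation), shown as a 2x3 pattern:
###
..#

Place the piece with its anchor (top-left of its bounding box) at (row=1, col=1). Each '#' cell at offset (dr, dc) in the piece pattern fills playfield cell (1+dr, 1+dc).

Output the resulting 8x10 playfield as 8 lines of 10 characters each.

Fill (1+0,1+0) = (1,1)
Fill (1+0,1+1) = (1,2)
Fill (1+0,1+2) = (1,3)
Fill (1+1,1+2) = (2,3)

Answer: ..........
.###......
...#.....#
..........
#....#....
..#.#..#.#
....##.#..
..#......#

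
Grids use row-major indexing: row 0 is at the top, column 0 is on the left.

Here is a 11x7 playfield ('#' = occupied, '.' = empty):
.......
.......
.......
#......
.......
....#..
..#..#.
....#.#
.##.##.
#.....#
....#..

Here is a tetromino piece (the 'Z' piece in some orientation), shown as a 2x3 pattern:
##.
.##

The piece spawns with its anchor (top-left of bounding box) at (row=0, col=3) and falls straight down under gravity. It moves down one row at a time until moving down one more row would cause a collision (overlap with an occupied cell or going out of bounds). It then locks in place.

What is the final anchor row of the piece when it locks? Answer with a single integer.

Answer: 3

Derivation:
Spawn at (row=0, col=3). Try each row:
  row 0: fits
  row 1: fits
  row 2: fits
  row 3: fits
  row 4: blocked -> lock at row 3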